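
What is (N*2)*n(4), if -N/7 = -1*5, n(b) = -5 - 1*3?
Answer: -560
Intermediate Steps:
n(b) = -8 (n(b) = -5 - 3 = -8)
N = 35 (N = -(-7)*5 = -7*(-5) = 35)
(N*2)*n(4) = (35*2)*(-8) = 70*(-8) = -560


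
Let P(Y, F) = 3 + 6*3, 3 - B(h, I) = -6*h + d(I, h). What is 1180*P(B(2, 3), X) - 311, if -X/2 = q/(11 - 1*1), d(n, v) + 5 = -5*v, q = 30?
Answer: 24469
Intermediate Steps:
d(n, v) = -5 - 5*v
X = -6 (X = -60/(11 - 1*1) = -60/(11 - 1) = -60/10 = -2*3 = -6)
B(h, I) = 8 + 11*h (B(h, I) = 3 - (-6*h + (-5 - 5*h)) = 3 - (-5 - 11*h) = 3 + (5 + 11*h) = 8 + 11*h)
P(Y, F) = 21 (P(Y, F) = 3 + 18 = 21)
1180*P(B(2, 3), X) - 311 = 1180*21 - 311 = 24780 - 311 = 24469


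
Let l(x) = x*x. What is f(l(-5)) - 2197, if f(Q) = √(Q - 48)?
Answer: -2197 + I*√23 ≈ -2197.0 + 4.7958*I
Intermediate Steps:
l(x) = x²
f(Q) = √(-48 + Q)
f(l(-5)) - 2197 = √(-48 + (-5)²) - 2197 = √(-48 + 25) - 2197 = √(-23) - 2197 = I*√23 - 2197 = -2197 + I*√23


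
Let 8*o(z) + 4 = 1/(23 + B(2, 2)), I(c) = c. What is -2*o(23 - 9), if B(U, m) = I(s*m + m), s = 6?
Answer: 147/148 ≈ 0.99324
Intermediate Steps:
B(U, m) = 7*m (B(U, m) = 6*m + m = 7*m)
o(z) = -147/296 (o(z) = -½ + 1/(8*(23 + 7*2)) = -½ + 1/(8*(23 + 14)) = -½ + (⅛)/37 = -½ + (⅛)*(1/37) = -½ + 1/296 = -147/296)
-2*o(23 - 9) = -2*(-147/296) = 147/148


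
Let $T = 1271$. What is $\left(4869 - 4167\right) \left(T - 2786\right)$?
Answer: $-1063530$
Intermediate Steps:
$\left(4869 - 4167\right) \left(T - 2786\right) = \left(4869 - 4167\right) \left(1271 - 2786\right) = 702 \left(-1515\right) = -1063530$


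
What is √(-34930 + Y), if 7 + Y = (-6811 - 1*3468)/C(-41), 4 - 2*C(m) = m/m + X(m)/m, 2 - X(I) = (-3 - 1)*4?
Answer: I*√813428295/141 ≈ 202.27*I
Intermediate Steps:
X(I) = 18 (X(I) = 2 - (-3 - 1)*4 = 2 - (-4)*4 = 2 - 1*(-16) = 2 + 16 = 18)
C(m) = 3/2 - 9/m (C(m) = 2 - (m/m + 18/m)/2 = 2 - (1 + 18/m)/2 = 2 + (-½ - 9/m) = 3/2 - 9/m)
Y = -843865/141 (Y = -7 + (-6811 - 1*3468)/(3/2 - 9/(-41)) = -7 + (-6811 - 3468)/(3/2 - 9*(-1/41)) = -7 - 10279/(3/2 + 9/41) = -7 - 10279/141/82 = -7 - 10279*82/141 = -7 - 842878/141 = -843865/141 ≈ -5984.9)
√(-34930 + Y) = √(-34930 - 843865/141) = √(-5768995/141) = I*√813428295/141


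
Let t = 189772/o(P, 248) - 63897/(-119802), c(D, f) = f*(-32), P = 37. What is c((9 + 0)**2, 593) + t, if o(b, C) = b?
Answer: -20458997497/1477558 ≈ -13847.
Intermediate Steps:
c(D, f) = -32*f
t = 7579143111/1477558 (t = 189772/37 - 63897/(-119802) = 189772*(1/37) - 63897*(-1/119802) = 189772/37 + 21299/39934 = 7579143111/1477558 ≈ 5129.5)
c((9 + 0)**2, 593) + t = -32*593 + 7579143111/1477558 = -18976 + 7579143111/1477558 = -20458997497/1477558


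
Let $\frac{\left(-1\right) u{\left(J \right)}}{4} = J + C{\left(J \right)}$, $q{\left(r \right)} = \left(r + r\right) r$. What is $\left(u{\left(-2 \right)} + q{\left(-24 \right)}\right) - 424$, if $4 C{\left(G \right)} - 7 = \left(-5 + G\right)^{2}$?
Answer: $680$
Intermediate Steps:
$C{\left(G \right)} = \frac{7}{4} + \frac{\left(-5 + G\right)^{2}}{4}$
$q{\left(r \right)} = 2 r^{2}$ ($q{\left(r \right)} = 2 r r = 2 r^{2}$)
$u{\left(J \right)} = -7 - \left(-5 + J\right)^{2} - 4 J$ ($u{\left(J \right)} = - 4 \left(J + \left(\frac{7}{4} + \frac{\left(-5 + J\right)^{2}}{4}\right)\right) = - 4 \left(\frac{7}{4} + J + \frac{\left(-5 + J\right)^{2}}{4}\right) = -7 - \left(-5 + J\right)^{2} - 4 J$)
$\left(u{\left(-2 \right)} + q{\left(-24 \right)}\right) - 424 = \left(\left(-32 - \left(-2\right)^{2} + 6 \left(-2\right)\right) + 2 \left(-24\right)^{2}\right) - 424 = \left(\left(-32 - 4 - 12\right) + 2 \cdot 576\right) - 424 = \left(\left(-32 - 4 - 12\right) + 1152\right) - 424 = \left(-48 + 1152\right) - 424 = 1104 - 424 = 680$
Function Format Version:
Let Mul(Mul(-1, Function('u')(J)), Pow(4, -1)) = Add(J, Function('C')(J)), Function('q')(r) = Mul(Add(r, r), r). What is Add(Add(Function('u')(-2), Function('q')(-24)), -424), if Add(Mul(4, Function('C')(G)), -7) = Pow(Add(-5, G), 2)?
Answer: 680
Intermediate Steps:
Function('C')(G) = Add(Rational(7, 4), Mul(Rational(1, 4), Pow(Add(-5, G), 2)))
Function('q')(r) = Mul(2, Pow(r, 2)) (Function('q')(r) = Mul(Mul(2, r), r) = Mul(2, Pow(r, 2)))
Function('u')(J) = Add(-7, Mul(-1, Pow(Add(-5, J), 2)), Mul(-4, J)) (Function('u')(J) = Mul(-4, Add(J, Add(Rational(7, 4), Mul(Rational(1, 4), Pow(Add(-5, J), 2))))) = Mul(-4, Add(Rational(7, 4), J, Mul(Rational(1, 4), Pow(Add(-5, J), 2)))) = Add(-7, Mul(-1, Pow(Add(-5, J), 2)), Mul(-4, J)))
Add(Add(Function('u')(-2), Function('q')(-24)), -424) = Add(Add(Add(-32, Mul(-1, Pow(-2, 2)), Mul(6, -2)), Mul(2, Pow(-24, 2))), -424) = Add(Add(Add(-32, Mul(-1, 4), -12), Mul(2, 576)), -424) = Add(Add(Add(-32, -4, -12), 1152), -424) = Add(Add(-48, 1152), -424) = Add(1104, -424) = 680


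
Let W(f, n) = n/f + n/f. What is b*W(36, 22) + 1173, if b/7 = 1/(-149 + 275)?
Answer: 190037/162 ≈ 1173.1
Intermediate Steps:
W(f, n) = 2*n/f
b = 1/18 (b = 7/(-149 + 275) = 7/126 = 7*(1/126) = 1/18 ≈ 0.055556)
b*W(36, 22) + 1173 = (2*22/36)/18 + 1173 = (2*22*(1/36))/18 + 1173 = (1/18)*(11/9) + 1173 = 11/162 + 1173 = 190037/162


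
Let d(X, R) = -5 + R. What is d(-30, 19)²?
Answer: 196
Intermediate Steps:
d(-30, 19)² = (-5 + 19)² = 14² = 196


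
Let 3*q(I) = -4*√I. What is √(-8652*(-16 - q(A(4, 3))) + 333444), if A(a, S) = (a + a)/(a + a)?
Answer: 2*√115085 ≈ 678.48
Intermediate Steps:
A(a, S) = 1 (A(a, S) = (2*a)/((2*a)) = (2*a)*(1/(2*a)) = 1)
q(I) = -4*√I/3 (q(I) = (-4*√I)/3 = -4*√I/3)
√(-8652*(-16 - q(A(4, 3))) + 333444) = √(-8652*(-16 - (-4)*√1/3) + 333444) = √(-8652*(-16 - (-4)/3) + 333444) = √(-8652*(-16 - 1*(-4/3)) + 333444) = √(-8652*(-16 + 4/3) + 333444) = √(-8652*(-44/3) + 333444) = √(126896 + 333444) = √460340 = 2*√115085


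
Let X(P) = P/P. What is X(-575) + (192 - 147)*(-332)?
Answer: -14939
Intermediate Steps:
X(P) = 1
X(-575) + (192 - 147)*(-332) = 1 + (192 - 147)*(-332) = 1 + 45*(-332) = 1 - 14940 = -14939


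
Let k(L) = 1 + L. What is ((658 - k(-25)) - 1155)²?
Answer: 223729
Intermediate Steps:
((658 - k(-25)) - 1155)² = ((658 - (1 - 25)) - 1155)² = ((658 - 1*(-24)) - 1155)² = ((658 + 24) - 1155)² = (682 - 1155)² = (-473)² = 223729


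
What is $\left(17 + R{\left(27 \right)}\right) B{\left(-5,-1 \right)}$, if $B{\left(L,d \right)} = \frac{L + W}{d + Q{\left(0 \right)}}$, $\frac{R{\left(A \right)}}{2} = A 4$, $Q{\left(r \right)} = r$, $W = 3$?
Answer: $466$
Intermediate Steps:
$R{\left(A \right)} = 8 A$ ($R{\left(A \right)} = 2 A 4 = 2 \cdot 4 A = 8 A$)
$B{\left(L,d \right)} = \frac{3 + L}{d}$ ($B{\left(L,d \right)} = \frac{L + 3}{d + 0} = \frac{3 + L}{d}$)
$\left(17 + R{\left(27 \right)}\right) B{\left(-5,-1 \right)} = \left(17 + 8 \cdot 27\right) \frac{3 - 5}{-1} = \left(17 + 216\right) \left(\left(-1\right) \left(-2\right)\right) = 233 \cdot 2 = 466$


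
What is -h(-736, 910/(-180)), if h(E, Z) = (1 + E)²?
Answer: -540225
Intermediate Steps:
-h(-736, 910/(-180)) = -(1 - 736)² = -1*(-735)² = -1*540225 = -540225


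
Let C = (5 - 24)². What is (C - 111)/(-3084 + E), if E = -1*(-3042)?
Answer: -125/21 ≈ -5.9524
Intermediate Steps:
E = 3042
C = 361 (C = (-19)² = 361)
(C - 111)/(-3084 + E) = (361 - 111)/(-3084 + 3042) = 250/(-42) = 250*(-1/42) = -125/21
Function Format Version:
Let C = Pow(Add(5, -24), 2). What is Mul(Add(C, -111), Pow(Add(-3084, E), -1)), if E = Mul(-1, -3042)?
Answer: Rational(-125, 21) ≈ -5.9524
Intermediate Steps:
E = 3042
C = 361 (C = Pow(-19, 2) = 361)
Mul(Add(C, -111), Pow(Add(-3084, E), -1)) = Mul(Add(361, -111), Pow(Add(-3084, 3042), -1)) = Mul(250, Pow(-42, -1)) = Mul(250, Rational(-1, 42)) = Rational(-125, 21)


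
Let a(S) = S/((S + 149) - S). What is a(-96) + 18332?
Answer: 2731372/149 ≈ 18331.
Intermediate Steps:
a(S) = S/149 (a(S) = S/((149 + S) - S) = S/149)
a(-96) + 18332 = (1/149)*(-96) + 18332 = -96/149 + 18332 = 2731372/149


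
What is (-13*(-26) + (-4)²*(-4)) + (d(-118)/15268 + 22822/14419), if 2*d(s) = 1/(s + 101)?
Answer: 2062757963917/7485075928 ≈ 275.58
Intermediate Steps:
d(s) = 1/(2*(101 + s)) (d(s) = 1/(2*(s + 101)) = 1/(2*(101 + s)))
(-13*(-26) + (-4)²*(-4)) + (d(-118)/15268 + 22822/14419) = (-13*(-26) + (-4)²*(-4)) + ((1/(2*(101 - 118)))/15268 + 22822/14419) = (338 + 16*(-4)) + (((½)/(-17))*(1/15268) + 22822*(1/14419)) = (338 - 64) + (((½)*(-1/17))*(1/15268) + 22822/14419) = 274 + (-1/34*1/15268 + 22822/14419) = 274 + (-1/519112 + 22822/14419) = 274 + 11847159645/7485075928 = 2062757963917/7485075928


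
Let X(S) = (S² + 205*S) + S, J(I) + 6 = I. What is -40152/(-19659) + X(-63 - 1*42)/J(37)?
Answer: -69079661/203143 ≈ -340.05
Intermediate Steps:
J(I) = -6 + I
X(S) = S² + 206*S
-40152/(-19659) + X(-63 - 1*42)/J(37) = -40152/(-19659) + ((-63 - 1*42)*(206 + (-63 - 1*42)))/(-6 + 37) = -40152*(-1/19659) + ((-63 - 42)*(206 + (-63 - 42)))/31 = 13384/6553 - 105*(206 - 105)*(1/31) = 13384/6553 - 105*101*(1/31) = 13384/6553 - 10605*1/31 = 13384/6553 - 10605/31 = -69079661/203143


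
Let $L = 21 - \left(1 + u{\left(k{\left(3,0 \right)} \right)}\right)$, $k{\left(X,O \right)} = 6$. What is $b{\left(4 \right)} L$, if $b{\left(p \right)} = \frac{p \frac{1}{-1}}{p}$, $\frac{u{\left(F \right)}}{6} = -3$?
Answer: $-38$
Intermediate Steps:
$u{\left(F \right)} = -18$ ($u{\left(F \right)} = 6 \left(-3\right) = -18$)
$b{\left(p \right)} = -1$ ($b{\left(p \right)} = \frac{p \left(-1\right)}{p} = \frac{\left(-1\right) p}{p} = -1$)
$L = 38$ ($L = 21 - \left(1 - 18\right) = 21 - -17 = 21 + 17 = 38$)
$b{\left(4 \right)} L = \left(-1\right) 38 = -38$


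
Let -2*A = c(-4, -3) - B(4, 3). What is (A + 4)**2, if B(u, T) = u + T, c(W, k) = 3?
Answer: 36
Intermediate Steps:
B(u, T) = T + u
A = 2 (A = -(3 - (3 + 4))/2 = -(3 - 1*7)/2 = -(3 - 7)/2 = -1/2*(-4) = 2)
(A + 4)**2 = (2 + 4)**2 = 6**2 = 36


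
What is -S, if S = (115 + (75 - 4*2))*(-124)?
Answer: 22568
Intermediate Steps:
S = -22568 (S = (115 + (75 - 1*8))*(-124) = (115 + (75 - 8))*(-124) = (115 + 67)*(-124) = 182*(-124) = -22568)
-S = -1*(-22568) = 22568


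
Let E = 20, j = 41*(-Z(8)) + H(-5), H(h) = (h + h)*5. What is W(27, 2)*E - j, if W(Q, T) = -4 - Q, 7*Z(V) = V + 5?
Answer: -3457/7 ≈ -493.86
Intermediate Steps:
Z(V) = 5/7 + V/7 (Z(V) = (V + 5)/7 = (5 + V)/7 = 5/7 + V/7)
H(h) = 10*h (H(h) = (2*h)*5 = 10*h)
j = -883/7 (j = 41*(-(5/7 + (1/7)*8)) + 10*(-5) = 41*(-(5/7 + 8/7)) - 50 = 41*(-1*13/7) - 50 = 41*(-13/7) - 50 = -533/7 - 50 = -883/7 ≈ -126.14)
W(27, 2)*E - j = (-4 - 1*27)*20 - 1*(-883/7) = (-4 - 27)*20 + 883/7 = -31*20 + 883/7 = -620 + 883/7 = -3457/7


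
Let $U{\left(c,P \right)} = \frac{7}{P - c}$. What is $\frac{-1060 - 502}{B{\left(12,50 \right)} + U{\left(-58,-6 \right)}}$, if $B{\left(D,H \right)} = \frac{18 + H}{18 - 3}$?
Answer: $- \frac{110760}{331} \approx -334.62$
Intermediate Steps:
$B{\left(D,H \right)} = \frac{6}{5} + \frac{H}{15}$ ($B{\left(D,H \right)} = \frac{18 + H}{15} = \left(18 + H\right) \frac{1}{15} = \frac{6}{5} + \frac{H}{15}$)
$\frac{-1060 - 502}{B{\left(12,50 \right)} + U{\left(-58,-6 \right)}} = \frac{-1060 - 502}{\left(\frac{6}{5} + \frac{1}{15} \cdot 50\right) + \frac{7}{-6 - -58}} = - \frac{1562}{\left(\frac{6}{5} + \frac{10}{3}\right) + \frac{7}{-6 + 58}} = - \frac{1562}{\frac{68}{15} + \frac{7}{52}} = - \frac{1562}{\frac{3641}{780}} = \left(-1562\right) \frac{780}{3641} = - \frac{110760}{331}$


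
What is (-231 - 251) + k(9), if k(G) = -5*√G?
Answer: -497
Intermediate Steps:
(-231 - 251) + k(9) = (-231 - 251) - 5*√9 = -482 - 5*3 = -482 - 15 = -497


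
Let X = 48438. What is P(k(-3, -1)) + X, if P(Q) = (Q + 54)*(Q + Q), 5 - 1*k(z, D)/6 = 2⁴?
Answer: 50022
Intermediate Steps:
k(z, D) = -66 (k(z, D) = 30 - 6*2⁴ = 30 - 6*16 = 30 - 96 = -66)
P(Q) = 2*Q*(54 + Q) (P(Q) = (54 + Q)*(2*Q) = 2*Q*(54 + Q))
P(k(-3, -1)) + X = 2*(-66)*(54 - 66) + 48438 = 2*(-66)*(-12) + 48438 = 1584 + 48438 = 50022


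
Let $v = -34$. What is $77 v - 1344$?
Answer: $-3962$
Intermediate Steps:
$77 v - 1344 = 77 \left(-34\right) - 1344 = -2618 - 1344 = -3962$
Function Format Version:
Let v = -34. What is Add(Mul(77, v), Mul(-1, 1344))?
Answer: -3962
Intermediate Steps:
Add(Mul(77, v), Mul(-1, 1344)) = Add(Mul(77, -34), Mul(-1, 1344)) = Add(-2618, -1344) = -3962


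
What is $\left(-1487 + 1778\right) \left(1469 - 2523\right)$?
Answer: $-306714$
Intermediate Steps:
$\left(-1487 + 1778\right) \left(1469 - 2523\right) = 291 \left(1469 - 2523\right) = 291 \left(-1054\right) = -306714$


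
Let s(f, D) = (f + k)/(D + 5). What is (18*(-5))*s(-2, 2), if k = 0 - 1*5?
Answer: 90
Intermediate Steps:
k = -5 (k = 0 - 5 = -5)
s(f, D) = (-5 + f)/(5 + D) (s(f, D) = (f - 5)/(D + 5) = (-5 + f)/(5 + D))
(18*(-5))*s(-2, 2) = (18*(-5))*((-5 - 2)/(5 + 2)) = -90*(-7)/7 = -90*(-1) = 90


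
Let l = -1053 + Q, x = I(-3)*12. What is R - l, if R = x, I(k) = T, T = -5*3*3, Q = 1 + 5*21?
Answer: 407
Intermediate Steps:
Q = 106 (Q = 1 + 105 = 106)
T = -45 (T = -15*3 = -45)
I(k) = -45
x = -540 (x = -45*12 = -540)
l = -947 (l = -1053 + 106 = -947)
R = -540
R - l = -540 - 1*(-947) = -540 + 947 = 407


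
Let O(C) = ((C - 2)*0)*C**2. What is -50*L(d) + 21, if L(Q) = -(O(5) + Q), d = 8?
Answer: 421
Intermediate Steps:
O(C) = 0 (O(C) = ((-2 + C)*0)*C**2 = 0*C**2 = 0)
L(Q) = -Q (L(Q) = -(0 + Q) = -Q)
-50*L(d) + 21 = -(-50)*8 + 21 = -50*(-8) + 21 = 400 + 21 = 421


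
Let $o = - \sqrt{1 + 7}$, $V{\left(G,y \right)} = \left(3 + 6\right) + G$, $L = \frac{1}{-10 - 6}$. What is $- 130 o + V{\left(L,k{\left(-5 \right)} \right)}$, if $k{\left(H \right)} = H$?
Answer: $\frac{143}{16} + 260 \sqrt{2} \approx 376.63$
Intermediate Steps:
$L = - \frac{1}{16}$ ($L = \frac{1}{-16} = - \frac{1}{16} \approx -0.0625$)
$V{\left(G,y \right)} = 9 + G$
$o = - 2 \sqrt{2}$ ($o = - \sqrt{8} = - 2 \sqrt{2} \approx -2.8284$)
$- 130 o + V{\left(L,k{\left(-5 \right)} \right)} = - 130 \left(- 2 \sqrt{2}\right) + \left(9 - \frac{1}{16}\right) = 260 \sqrt{2} + \frac{143}{16} = \frac{143}{16} + 260 \sqrt{2}$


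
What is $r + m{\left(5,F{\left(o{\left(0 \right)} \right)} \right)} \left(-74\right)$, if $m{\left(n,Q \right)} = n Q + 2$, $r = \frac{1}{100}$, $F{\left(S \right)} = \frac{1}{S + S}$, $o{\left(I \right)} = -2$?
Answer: $- \frac{5549}{100} \approx -55.49$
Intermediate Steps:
$F{\left(S \right)} = \frac{1}{2 S}$
$r = \frac{1}{100} \approx 0.01$
$m{\left(n,Q \right)} = 2 + Q n$ ($m{\left(n,Q \right)} = Q n + 2 = 2 + Q n$)
$r + m{\left(5,F{\left(o{\left(0 \right)} \right)} \right)} \left(-74\right) = \frac{1}{100} + \left(2 + \frac{1}{2 \left(-2\right)} 5\right) \left(-74\right) = \frac{1}{100} + \left(2 + \frac{1}{2} \left(- \frac{1}{2}\right) 5\right) \left(-74\right) = \frac{1}{100} + \left(2 - \frac{5}{4}\right) \left(-74\right) = \frac{1}{100} + \frac{3}{4} \left(-74\right) = \frac{1}{100} - \frac{111}{2} = - \frac{5549}{100}$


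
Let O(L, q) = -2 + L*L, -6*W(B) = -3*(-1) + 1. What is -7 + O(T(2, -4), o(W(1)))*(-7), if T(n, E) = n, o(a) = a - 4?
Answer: -21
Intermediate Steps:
W(B) = -⅔ (W(B) = -(-3*(-1) + 1)/6 = -(3 + 1)/6 = -⅙*4 = -⅔)
o(a) = -4 + a
O(L, q) = -2 + L²
-7 + O(T(2, -4), o(W(1)))*(-7) = -7 + (-2 + 2²)*(-7) = -7 + (-2 + 4)*(-7) = -7 + 2*(-7) = -7 - 14 = -21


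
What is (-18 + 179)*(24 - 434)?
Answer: -66010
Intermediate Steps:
(-18 + 179)*(24 - 434) = 161*(-410) = -66010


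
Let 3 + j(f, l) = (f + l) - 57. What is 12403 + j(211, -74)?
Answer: 12480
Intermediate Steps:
j(f, l) = -60 + f + l (j(f, l) = -3 + ((f + l) - 57) = -3 + (-57 + f + l) = -60 + f + l)
12403 + j(211, -74) = 12403 + (-60 + 211 - 74) = 12403 + 77 = 12480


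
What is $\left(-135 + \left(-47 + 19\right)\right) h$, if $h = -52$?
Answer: $8476$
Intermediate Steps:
$\left(-135 + \left(-47 + 19\right)\right) h = \left(-135 + \left(-47 + 19\right)\right) \left(-52\right) = \left(-135 - 28\right) \left(-52\right) = \left(-163\right) \left(-52\right) = 8476$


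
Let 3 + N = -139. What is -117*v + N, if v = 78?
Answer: -9268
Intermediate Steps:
N = -142 (N = -3 - 139 = -142)
-117*v + N = -117*78 - 142 = -9126 - 142 = -9268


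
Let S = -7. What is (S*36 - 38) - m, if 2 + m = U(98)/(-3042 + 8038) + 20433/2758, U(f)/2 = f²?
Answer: -147264347/492106 ≈ -299.25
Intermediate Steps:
U(f) = 2*f²
m = 4553607/492106 (m = -2 + ((2*98²)/(-3042 + 8038) + 20433/2758) = -2 + ((2*9604)/4996 + 20433*(1/2758)) = -2 + (19208*(1/4996) + 2919/394) = -2 + (4802/1249 + 2919/394) = -2 + 5537819/492106 = 4553607/492106 ≈ 9.2533)
(S*36 - 38) - m = (-7*36 - 38) - 1*4553607/492106 = (-252 - 38) - 4553607/492106 = -290 - 4553607/492106 = -147264347/492106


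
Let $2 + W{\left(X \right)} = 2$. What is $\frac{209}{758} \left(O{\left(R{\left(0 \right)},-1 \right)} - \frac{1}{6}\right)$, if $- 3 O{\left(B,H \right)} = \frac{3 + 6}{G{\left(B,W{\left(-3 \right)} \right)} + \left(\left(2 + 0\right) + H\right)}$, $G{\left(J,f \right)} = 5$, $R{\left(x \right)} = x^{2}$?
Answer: $- \frac{209}{1137} \approx -0.18382$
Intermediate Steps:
$W{\left(X \right)} = 0$ ($W{\left(X \right)} = -2 + 2 = 0$)
$O{\left(B,H \right)} = - \frac{3}{7 + H}$ ($O{\left(B,H \right)} = - \frac{\left(3 + 6\right) \frac{1}{5 + \left(\left(2 + 0\right) + H\right)}}{3} = - \frac{9 \frac{1}{5 + \left(2 + H\right)}}{3} = - \frac{9 \frac{1}{7 + H}}{3} = - \frac{3}{7 + H}$)
$\frac{209}{758} \left(O{\left(R{\left(0 \right)},-1 \right)} - \frac{1}{6}\right) = \frac{209}{758} \left(- \frac{3}{7 - 1} - \frac{1}{6}\right) = 209 \cdot \frac{1}{758} \left(- \frac{3}{6} - \frac{1}{6}\right) = \frac{209 \left(\left(-3\right) \frac{1}{6} - \frac{1}{6}\right)}{758} = \frac{209 \left(- \frac{1}{2} - \frac{1}{6}\right)}{758} = \frac{209}{758} \left(- \frac{2}{3}\right) = - \frac{209}{1137}$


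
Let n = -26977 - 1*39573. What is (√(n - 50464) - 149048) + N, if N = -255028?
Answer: -404076 + I*√117014 ≈ -4.0408e+5 + 342.07*I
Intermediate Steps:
n = -66550 (n = -26977 - 39573 = -66550)
(√(n - 50464) - 149048) + N = (√(-66550 - 50464) - 149048) - 255028 = (√(-117014) - 149048) - 255028 = (I*√117014 - 149048) - 255028 = (-149048 + I*√117014) - 255028 = -404076 + I*√117014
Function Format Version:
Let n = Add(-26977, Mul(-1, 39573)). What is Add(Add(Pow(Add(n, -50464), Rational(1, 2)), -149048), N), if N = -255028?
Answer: Add(-404076, Mul(I, Pow(117014, Rational(1, 2)))) ≈ Add(-4.0408e+5, Mul(342.07, I))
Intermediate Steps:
n = -66550 (n = Add(-26977, -39573) = -66550)
Add(Add(Pow(Add(n, -50464), Rational(1, 2)), -149048), N) = Add(Add(Pow(Add(-66550, -50464), Rational(1, 2)), -149048), -255028) = Add(Add(Pow(-117014, Rational(1, 2)), -149048), -255028) = Add(Add(Mul(I, Pow(117014, Rational(1, 2))), -149048), -255028) = Add(Add(-149048, Mul(I, Pow(117014, Rational(1, 2)))), -255028) = Add(-404076, Mul(I, Pow(117014, Rational(1, 2))))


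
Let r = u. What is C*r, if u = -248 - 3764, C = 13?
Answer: -52156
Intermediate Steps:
u = -4012
r = -4012
C*r = 13*(-4012) = -52156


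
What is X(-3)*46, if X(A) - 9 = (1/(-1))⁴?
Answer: 460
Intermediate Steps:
X(A) = 10 (X(A) = 9 + (1/(-1))⁴ = 9 + (-1)⁴ = 9 + 1 = 10)
X(-3)*46 = 10*46 = 460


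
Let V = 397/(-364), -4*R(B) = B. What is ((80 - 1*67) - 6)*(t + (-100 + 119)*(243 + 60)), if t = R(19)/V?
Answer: 16010806/397 ≈ 40330.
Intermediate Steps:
R(B) = -B/4
V = -397/364 (V = 397*(-1/364) = -397/364 ≈ -1.0907)
t = 1729/397 (t = (-¼*19)/(-397/364) = -19/4*(-364/397) = 1729/397 ≈ 4.3552)
((80 - 1*67) - 6)*(t + (-100 + 119)*(243 + 60)) = ((80 - 1*67) - 6)*(1729/397 + (-100 + 119)*(243 + 60)) = ((80 - 67) - 6)*(1729/397 + 19*303) = (13 - 6)*(1729/397 + 5757) = 7*(2287258/397) = 16010806/397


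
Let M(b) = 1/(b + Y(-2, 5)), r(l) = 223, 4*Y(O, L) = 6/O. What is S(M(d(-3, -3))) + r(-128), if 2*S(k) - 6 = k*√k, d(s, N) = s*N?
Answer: 226 + 4*√33/1089 ≈ 226.02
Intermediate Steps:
Y(O, L) = 3/(2*O) (Y(O, L) = (6/O)/4 = 3/(2*O))
d(s, N) = N*s
M(b) = 1/(-¾ + b) (M(b) = 1/(b + (3/2)/(-2)) = 1/(b + (3/2)*(-½)) = 1/(b - ¾) = 1/(-¾ + b))
S(k) = 3 + k^(3/2)/2 (S(k) = 3 + (k*√k)/2 = 3 + k^(3/2)/2)
S(M(d(-3, -3))) + r(-128) = (3 + (4/(-3 + 4*(-3*(-3))))^(3/2)/2) + 223 = (3 + (4/(-3 + 4*9))^(3/2)/2) + 223 = (3 + (4/(-3 + 36))^(3/2)/2) + 223 = (3 + (4/33)^(3/2)/2) + 223 = (3 + (8*√33/1089)/2) + 223 = (3 + 4*√33/1089) + 223 = 226 + 4*√33/1089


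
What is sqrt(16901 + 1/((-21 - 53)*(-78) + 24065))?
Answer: sqrt(15046057292506)/29837 ≈ 130.00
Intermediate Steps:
sqrt(16901 + 1/((-21 - 53)*(-78) + 24065)) = sqrt(16901 + 1/(-74*(-78) + 24065)) = sqrt(16901 + 1/(5772 + 24065)) = sqrt(16901 + 1/29837) = sqrt(504275138/29837) = sqrt(15046057292506)/29837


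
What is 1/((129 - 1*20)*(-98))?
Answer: -1/10682 ≈ -9.3615e-5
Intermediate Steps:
1/((129 - 1*20)*(-98)) = 1/((129 - 20)*(-98)) = 1/(109*(-98)) = 1/(-10682) = -1/10682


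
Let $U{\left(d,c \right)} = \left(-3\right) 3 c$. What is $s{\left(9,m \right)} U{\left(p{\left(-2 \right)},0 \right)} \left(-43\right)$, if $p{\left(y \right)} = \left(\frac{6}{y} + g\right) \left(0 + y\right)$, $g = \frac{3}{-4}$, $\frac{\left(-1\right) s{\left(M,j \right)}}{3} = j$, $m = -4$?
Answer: $0$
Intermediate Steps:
$s{\left(M,j \right)} = - 3 j$
$g = - \frac{3}{4}$ ($g = 3 \left(- \frac{1}{4}\right) = - \frac{3}{4} \approx -0.75$)
$p{\left(y \right)} = y \left(- \frac{3}{4} + \frac{6}{y}\right)$ ($p{\left(y \right)} = \left(\frac{6}{y} - \frac{3}{4}\right) \left(0 + y\right) = \left(- \frac{3}{4} + \frac{6}{y}\right) y = y \left(- \frac{3}{4} + \frac{6}{y}\right)$)
$U{\left(d,c \right)} = - 9 c$
$s{\left(9,m \right)} U{\left(p{\left(-2 \right)},0 \right)} \left(-43\right) = \left(-3\right) \left(-4\right) \left(\left(-9\right) 0\right) \left(-43\right) = 12 \cdot 0 \left(-43\right) = 0 \left(-43\right) = 0$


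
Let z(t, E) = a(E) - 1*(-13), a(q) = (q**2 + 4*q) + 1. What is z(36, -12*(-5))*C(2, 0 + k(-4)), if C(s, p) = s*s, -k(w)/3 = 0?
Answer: 15416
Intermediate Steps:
a(q) = 1 + q**2 + 4*q
k(w) = 0 (k(w) = -3*0 = 0)
C(s, p) = s**2
z(t, E) = 14 + E**2 + 4*E (z(t, E) = (1 + E**2 + 4*E) - 1*(-13) = (1 + E**2 + 4*E) + 13 = 14 + E**2 + 4*E)
z(36, -12*(-5))*C(2, 0 + k(-4)) = (14 + (-12*(-5))**2 + 4*(-12*(-5)))*2**2 = (14 + (-4*(-15))**2 + 4*(-4*(-15)))*4 = (14 + 60**2 + 4*60)*4 = (14 + 3600 + 240)*4 = 3854*4 = 15416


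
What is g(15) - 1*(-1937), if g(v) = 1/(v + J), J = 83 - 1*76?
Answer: 42615/22 ≈ 1937.0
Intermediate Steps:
J = 7 (J = 83 - 76 = 7)
g(v) = 1/(7 + v) (g(v) = 1/(v + 7) = 1/(7 + v))
g(15) - 1*(-1937) = 1/(7 + 15) - 1*(-1937) = 1/22 + 1937 = 42615/22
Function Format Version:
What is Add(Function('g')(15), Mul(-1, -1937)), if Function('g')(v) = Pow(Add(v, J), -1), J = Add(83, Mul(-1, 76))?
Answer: Rational(42615, 22) ≈ 1937.0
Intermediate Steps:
J = 7 (J = Add(83, -76) = 7)
Function('g')(v) = Pow(Add(7, v), -1) (Function('g')(v) = Pow(Add(v, 7), -1) = Pow(Add(7, v), -1))
Add(Function('g')(15), Mul(-1, -1937)) = Add(Pow(Add(7, 15), -1), Mul(-1, -1937)) = Add(Pow(22, -1), 1937) = Add(Rational(1, 22), 1937) = Rational(42615, 22)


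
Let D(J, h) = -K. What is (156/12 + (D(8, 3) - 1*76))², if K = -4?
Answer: 3481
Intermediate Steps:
D(J, h) = 4 (D(J, h) = -1*(-4) = 4)
(156/12 + (D(8, 3) - 1*76))² = (156/12 + (4 - 1*76))² = (156*(1/12) + (4 - 76))² = (13 - 72)² = (-59)² = 3481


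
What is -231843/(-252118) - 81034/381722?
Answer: 34034721817/48119493598 ≈ 0.70730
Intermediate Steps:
-231843/(-252118) - 81034/381722 = -231843*(-1/252118) - 81034*1/381722 = 231843/252118 - 40517/190861 = 34034721817/48119493598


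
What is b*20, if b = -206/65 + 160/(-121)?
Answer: -141304/1573 ≈ -89.831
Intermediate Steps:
b = -35326/7865 (b = -206*1/65 + 160*(-1/121) = -206/65 - 160/121 = -35326/7865 ≈ -4.4915)
b*20 = -35326/7865*20 = -141304/1573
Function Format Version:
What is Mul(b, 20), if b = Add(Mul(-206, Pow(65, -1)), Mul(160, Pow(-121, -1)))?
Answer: Rational(-141304, 1573) ≈ -89.831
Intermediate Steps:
b = Rational(-35326, 7865) (b = Add(Mul(-206, Rational(1, 65)), Mul(160, Rational(-1, 121))) = Add(Rational(-206, 65), Rational(-160, 121)) = Rational(-35326, 7865) ≈ -4.4915)
Mul(b, 20) = Mul(Rational(-35326, 7865), 20) = Rational(-141304, 1573)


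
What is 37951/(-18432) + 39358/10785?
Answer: 105381707/66263040 ≈ 1.5904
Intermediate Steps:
37951/(-18432) + 39358/10785 = 37951*(-1/18432) + 39358*(1/10785) = -37951/18432 + 39358/10785 = 105381707/66263040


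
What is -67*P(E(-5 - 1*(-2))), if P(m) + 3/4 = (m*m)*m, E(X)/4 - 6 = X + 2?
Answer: -2143799/4 ≈ -5.3595e+5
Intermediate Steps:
E(X) = 32 + 4*X (E(X) = 24 + 4*(X + 2) = 24 + 4*(2 + X) = 24 + (8 + 4*X) = 32 + 4*X)
P(m) = -¾ + m³ (P(m) = -¾ + (m*m)*m = -¾ + m²*m = -¾ + m³)
-67*P(E(-5 - 1*(-2))) = -67*(-¾ + (32 + 4*(-5 - 1*(-2)))³) = -67*(-¾ + (32 + 4*(-5 + 2))³) = -67*(-¾ + (32 + 4*(-3))³) = -67*(-¾ + (32 - 12)³) = -67*(-¾ + 20³) = -67*(-¾ + 8000) = -67*31997/4 = -2143799/4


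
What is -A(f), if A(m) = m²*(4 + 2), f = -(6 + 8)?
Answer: -1176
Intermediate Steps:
f = -14 (f = -1*14 = -14)
A(m) = 6*m² (A(m) = m²*6 = 6*m²)
-A(f) = -6*(-14)² = -6*196 = -1*1176 = -1176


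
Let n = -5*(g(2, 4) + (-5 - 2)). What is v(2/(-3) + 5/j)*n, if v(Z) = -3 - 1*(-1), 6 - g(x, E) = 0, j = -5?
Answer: -10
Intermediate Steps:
g(x, E) = 6 (g(x, E) = 6 - 1*0 = 6 + 0 = 6)
v(Z) = -2 (v(Z) = -3 + 1 = -2)
n = 5 (n = -5*(6 + (-5 - 2)) = -5*(6 - 7) = -5*(-1) = 5)
v(2/(-3) + 5/j)*n = -2*5 = -10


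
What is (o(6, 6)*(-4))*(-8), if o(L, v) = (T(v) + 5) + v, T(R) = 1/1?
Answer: 384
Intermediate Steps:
T(R) = 1
o(L, v) = 6 + v (o(L, v) = (1 + 5) + v = 6 + v)
(o(6, 6)*(-4))*(-8) = ((6 + 6)*(-4))*(-8) = (12*(-4))*(-8) = -48*(-8) = 384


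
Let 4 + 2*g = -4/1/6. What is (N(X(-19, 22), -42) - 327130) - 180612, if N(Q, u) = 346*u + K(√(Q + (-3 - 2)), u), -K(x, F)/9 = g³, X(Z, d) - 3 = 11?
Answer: -1566479/3 ≈ -5.2216e+5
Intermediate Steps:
X(Z, d) = 14 (X(Z, d) = 3 + 11 = 14)
g = -7/3 (g = -2 + (-4/1/6)/2 = -2 + (-4*1*(⅙))/2 = -2 + (-4*⅙)/2 = -2 + (½)*(-⅔) = -2 - ⅓ = -7/3 ≈ -2.3333)
K(x, F) = 343/3 (K(x, F) = -9*(-7/3)³ = -9*(-343/27) = 343/3)
N(Q, u) = 343/3 + 346*u (N(Q, u) = 346*u + 343/3 = 343/3 + 346*u)
(N(X(-19, 22), -42) - 327130) - 180612 = ((343/3 + 346*(-42)) - 327130) - 180612 = ((343/3 - 14532) - 327130) - 180612 = (-43253/3 - 327130) - 180612 = -1024643/3 - 180612 = -1566479/3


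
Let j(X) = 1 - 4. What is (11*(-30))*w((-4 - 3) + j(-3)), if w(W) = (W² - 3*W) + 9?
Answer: -45870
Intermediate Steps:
j(X) = -3
w(W) = 9 + W² - 3*W
(11*(-30))*w((-4 - 3) + j(-3)) = (11*(-30))*(9 + ((-4 - 3) - 3)² - 3*((-4 - 3) - 3)) = -330*(9 + (-7 - 3)² - 3*(-7 - 3)) = -330*(9 + (-10)² - 3*(-10)) = -330*(9 + 100 + 30) = -330*139 = -45870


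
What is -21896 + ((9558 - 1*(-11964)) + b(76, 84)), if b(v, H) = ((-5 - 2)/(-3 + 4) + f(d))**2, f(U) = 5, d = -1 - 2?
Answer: -370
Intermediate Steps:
d = -3
b(v, H) = 4 (b(v, H) = ((-5 - 2)/(-3 + 4) + 5)**2 = (-7/1 + 5)**2 = (-7*1 + 5)**2 = (-7 + 5)**2 = (-2)**2 = 4)
-21896 + ((9558 - 1*(-11964)) + b(76, 84)) = -21896 + ((9558 - 1*(-11964)) + 4) = -21896 + ((9558 + 11964) + 4) = -21896 + (21522 + 4) = -21896 + 21526 = -370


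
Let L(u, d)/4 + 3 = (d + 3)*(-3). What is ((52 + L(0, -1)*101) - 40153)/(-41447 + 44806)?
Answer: -43737/3359 ≈ -13.021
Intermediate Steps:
L(u, d) = -48 - 12*d (L(u, d) = -12 + 4*((d + 3)*(-3)) = -12 + 4*((3 + d)*(-3)) = -12 + 4*(-9 - 3*d) = -12 + (-36 - 12*d) = -48 - 12*d)
((52 + L(0, -1)*101) - 40153)/(-41447 + 44806) = ((52 + (-48 - 12*(-1))*101) - 40153)/(-41447 + 44806) = ((52 + (-48 + 12)*101) - 40153)/3359 = ((52 - 36*101) - 40153)*(1/3359) = ((52 - 3636) - 40153)*(1/3359) = (-3584 - 40153)*(1/3359) = -43737*1/3359 = -43737/3359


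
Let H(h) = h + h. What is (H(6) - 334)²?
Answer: 103684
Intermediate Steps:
H(h) = 2*h
(H(6) - 334)² = (2*6 - 334)² = (12 - 334)² = (-322)² = 103684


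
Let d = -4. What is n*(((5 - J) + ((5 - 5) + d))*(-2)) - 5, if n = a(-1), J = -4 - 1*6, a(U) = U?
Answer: 17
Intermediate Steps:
J = -10 (J = -4 - 6 = -10)
n = -1
n*(((5 - J) + ((5 - 5) + d))*(-2)) - 5 = -((5 - 1*(-10)) + ((5 - 5) - 4))*(-2) - 5 = -((5 + 10) + (0 - 4))*(-2) - 5 = -(15 - 4)*(-2) - 5 = -11*(-2) - 5 = -1*(-22) - 5 = 22 - 5 = 17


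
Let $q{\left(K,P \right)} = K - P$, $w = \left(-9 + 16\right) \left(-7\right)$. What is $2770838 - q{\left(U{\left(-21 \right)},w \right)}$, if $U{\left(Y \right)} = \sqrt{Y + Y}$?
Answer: $2770789 - i \sqrt{42} \approx 2.7708 \cdot 10^{6} - 6.4807 i$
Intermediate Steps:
$w = -49$ ($w = 7 \left(-7\right) = -49$)
$U{\left(Y \right)} = \sqrt{2} \sqrt{Y}$ ($U{\left(Y \right)} = \sqrt{2 Y} = \sqrt{2} \sqrt{Y}$)
$2770838 - q{\left(U{\left(-21 \right)},w \right)} = 2770838 - \left(\sqrt{2} \sqrt{-21} - -49\right) = 2770838 - \left(\sqrt{2} i \sqrt{21} + 49\right) = 2770838 - \left(i \sqrt{42} + 49\right) = 2770838 - \left(49 + i \sqrt{42}\right) = 2770789 - i \sqrt{42}$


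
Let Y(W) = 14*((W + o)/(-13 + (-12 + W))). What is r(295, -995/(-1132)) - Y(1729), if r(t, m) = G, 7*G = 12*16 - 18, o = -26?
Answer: 64801/5964 ≈ 10.865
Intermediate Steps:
G = 174/7 (G = (12*16 - 18)/7 = (192 - 18)/7 = (⅐)*174 = 174/7 ≈ 24.857)
r(t, m) = 174/7
Y(W) = 14*(-26 + W)/(-25 + W) (Y(W) = 14*((W - 26)/(-13 + (-12 + W))) = 14*((-26 + W)/(-25 + W)) = 14*(-26 + W)/(-25 + W))
r(295, -995/(-1132)) - Y(1729) = 174/7 - 14*(-26 + 1729)/(-25 + 1729) = 174/7 - 14*1703/1704 = 174/7 - 1*11921/852 = 174/7 - 11921/852 = 64801/5964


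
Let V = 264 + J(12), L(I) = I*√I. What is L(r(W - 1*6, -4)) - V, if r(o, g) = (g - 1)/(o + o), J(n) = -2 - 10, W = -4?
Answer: -2015/8 ≈ -251.88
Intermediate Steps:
J(n) = -12
r(o, g) = (-1 + g)/(2*o) (r(o, g) = (-1 + g)/((2*o)) = (-1 + g)*(1/(2*o)) = (-1 + g)/(2*o))
L(I) = I^(3/2)
V = 252 (V = 264 - 12 = 252)
L(r(W - 1*6, -4)) - V = ((-1 - 4)/(2*(-4 - 1*6)))^(3/2) - 1*252 = ((½)*(-5)/(-4 - 6))^(3/2) - 252 = ((½)*(-5)/(-10))^(3/2) - 252 = ((½)*(-⅒)*(-5))^(3/2) - 252 = (¼)^(3/2) - 252 = ⅛ - 252 = -2015/8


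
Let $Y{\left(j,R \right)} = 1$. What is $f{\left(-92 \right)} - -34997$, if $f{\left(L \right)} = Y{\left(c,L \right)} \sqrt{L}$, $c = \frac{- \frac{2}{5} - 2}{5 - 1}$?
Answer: $34997 + 2 i \sqrt{23} \approx 34997.0 + 9.5917 i$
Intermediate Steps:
$c = - \frac{3}{5}$ ($c = \frac{\left(-2\right) \frac{1}{5} - 2}{4} = \left(- \frac{2}{5} - 2\right) \frac{1}{4} = \left(- \frac{12}{5}\right) \frac{1}{4} = - \frac{3}{5} \approx -0.6$)
$f{\left(L \right)} = \sqrt{L}$ ($f{\left(L \right)} = 1 \sqrt{L} = \sqrt{L}$)
$f{\left(-92 \right)} - -34997 = \sqrt{-92} - -34997 = 2 i \sqrt{23} + 34997 = 34997 + 2 i \sqrt{23}$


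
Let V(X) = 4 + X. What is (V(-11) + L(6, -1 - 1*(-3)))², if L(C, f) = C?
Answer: 1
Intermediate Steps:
(V(-11) + L(6, -1 - 1*(-3)))² = ((4 - 11) + 6)² = (-7 + 6)² = (-1)² = 1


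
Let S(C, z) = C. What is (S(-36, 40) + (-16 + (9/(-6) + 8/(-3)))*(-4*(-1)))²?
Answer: 122500/9 ≈ 13611.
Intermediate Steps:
(S(-36, 40) + (-16 + (9/(-6) + 8/(-3)))*(-4*(-1)))² = (-36 + (-16 + (9/(-6) + 8/(-3)))*(-4*(-1)))² = (-36 + (-16 + (9*(-⅙) + 8*(-⅓)))*4)² = (-36 + (-16 + (-3/2 - 8/3))*4)² = (-36 + (-16 - 25/6)*4)² = (-36 - 121/6*4)² = (-36 - 242/3)² = (-350/3)² = 122500/9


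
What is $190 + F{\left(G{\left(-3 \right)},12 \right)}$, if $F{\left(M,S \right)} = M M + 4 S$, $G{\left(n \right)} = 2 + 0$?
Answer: $242$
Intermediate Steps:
$G{\left(n \right)} = 2$
$F{\left(M,S \right)} = M^{2} + 4 S$
$190 + F{\left(G{\left(-3 \right)},12 \right)} = 190 + \left(2^{2} + 4 \cdot 12\right) = 190 + \left(4 + 48\right) = 190 + 52 = 242$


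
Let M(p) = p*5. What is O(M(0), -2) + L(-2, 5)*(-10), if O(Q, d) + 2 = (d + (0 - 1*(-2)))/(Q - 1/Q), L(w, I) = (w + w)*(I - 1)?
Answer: 158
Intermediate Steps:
M(p) = 5*p
L(w, I) = 2*w*(-1 + I) (L(w, I) = (2*w)*(-1 + I) = 2*w*(-1 + I))
O(Q, d) = -2 + (2 + d)/(Q - 1/Q) (O(Q, d) = -2 + (d + (0 - 1*(-2)))/(Q - 1/Q) = -2 + (d + (0 + 2))/(Q - 1/Q) = -2 + (d + 2)/(Q - 1/Q) = -2 + (2 + d)/(Q - 1/Q))
O(M(0), -2) + L(-2, 5)*(-10) = (2 - 2*(5*0)² + 2*(5*0) + (5*0)*(-2))/(-1 + (5*0)²) + (2*(-2)*(-1 + 5))*(-10) = (2 - 2*0² + 2*0 + 0*(-2))/(-1 + 0²) + (2*(-2)*4)*(-10) = (2 - 2*0 + 0 + 0)/(-1 + 0) - 16*(-10) = (2 + 0 + 0 + 0)/(-1) + 160 = -1*2 + 160 = -2 + 160 = 158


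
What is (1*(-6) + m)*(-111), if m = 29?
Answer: -2553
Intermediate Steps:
(1*(-6) + m)*(-111) = (1*(-6) + 29)*(-111) = (-6 + 29)*(-111) = 23*(-111) = -2553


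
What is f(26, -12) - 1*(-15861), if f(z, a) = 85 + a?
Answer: 15934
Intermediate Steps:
f(26, -12) - 1*(-15861) = (85 - 12) - 1*(-15861) = 73 + 15861 = 15934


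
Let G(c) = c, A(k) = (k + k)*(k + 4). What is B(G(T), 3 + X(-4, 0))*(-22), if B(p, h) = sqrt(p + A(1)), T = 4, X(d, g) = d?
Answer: -22*sqrt(14) ≈ -82.316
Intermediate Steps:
A(k) = 2*k*(4 + k) (A(k) = (2*k)*(4 + k) = 2*k*(4 + k))
B(p, h) = sqrt(10 + p) (B(p, h) = sqrt(p + 2*1*(4 + 1)) = sqrt(p + 2*1*5) = sqrt(p + 10) = sqrt(10 + p))
B(G(T), 3 + X(-4, 0))*(-22) = sqrt(10 + 4)*(-22) = sqrt(14)*(-22) = -22*sqrt(14)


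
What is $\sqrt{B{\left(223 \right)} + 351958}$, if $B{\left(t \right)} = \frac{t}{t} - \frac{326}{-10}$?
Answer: $\frac{\sqrt{8799790}}{5} \approx 593.29$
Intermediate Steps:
$B{\left(t \right)} = \frac{168}{5}$ ($B{\left(t \right)} = 1 - - \frac{163}{5} = 1 + \frac{163}{5} = \frac{168}{5}$)
$\sqrt{B{\left(223 \right)} + 351958} = \sqrt{\frac{168}{5} + 351958} = \sqrt{\frac{1759958}{5}} = \frac{\sqrt{8799790}}{5}$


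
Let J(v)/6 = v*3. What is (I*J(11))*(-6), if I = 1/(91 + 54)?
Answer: -1188/145 ≈ -8.1931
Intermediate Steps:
J(v) = 18*v (J(v) = 6*(v*3) = 6*(3*v) = 18*v)
I = 1/145 ≈ 0.0068966
(I*J(11))*(-6) = ((18*11)/145)*(-6) = ((1/145)*198)*(-6) = (198/145)*(-6) = -1188/145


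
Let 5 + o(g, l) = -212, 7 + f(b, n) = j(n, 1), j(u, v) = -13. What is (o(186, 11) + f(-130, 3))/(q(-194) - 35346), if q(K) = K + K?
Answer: 237/35734 ≈ 0.0066323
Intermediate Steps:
f(b, n) = -20 (f(b, n) = -7 - 13 = -20)
o(g, l) = -217 (o(g, l) = -5 - 212 = -217)
q(K) = 2*K
(o(186, 11) + f(-130, 3))/(q(-194) - 35346) = (-217 - 20)/(2*(-194) - 35346) = -237/(-388 - 35346) = -237/(-35734) = -237*(-1/35734) = 237/35734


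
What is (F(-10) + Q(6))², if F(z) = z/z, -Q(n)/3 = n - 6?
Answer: 1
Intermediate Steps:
Q(n) = 18 - 3*n (Q(n) = -3*(n - 6) = -3*(-6 + n) = 18 - 3*n)
F(z) = 1
(F(-10) + Q(6))² = (1 + (18 - 3*6))² = (1 + (18 - 18))² = (1 + 0)² = 1² = 1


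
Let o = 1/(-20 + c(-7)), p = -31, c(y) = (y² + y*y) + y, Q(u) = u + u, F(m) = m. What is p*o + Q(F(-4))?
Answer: -599/71 ≈ -8.4366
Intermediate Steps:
Q(u) = 2*u
c(y) = y + 2*y² (c(y) = (y² + y²) + y = 2*y² + y = y + 2*y²)
o = 1/71 (o = 1/(-20 - 7*(1 + 2*(-7))) = 1/(-20 - 7*(1 - 14)) = 1/(-20 - 7*(-13)) = 1/(-20 + 91) = 1/71 ≈ 0.014085)
p*o + Q(F(-4)) = -31*1/71 + 2*(-4) = -31/71 - 8 = -599/71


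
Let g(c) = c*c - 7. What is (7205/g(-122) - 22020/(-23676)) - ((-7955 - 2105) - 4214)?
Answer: 419016544714/29352321 ≈ 14275.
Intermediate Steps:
g(c) = -7 + c² (g(c) = c² - 7 = -7 + c²)
(7205/g(-122) - 22020/(-23676)) - ((-7955 - 2105) - 4214) = (7205/(-7 + (-122)²) - 22020/(-23676)) - ((-7955 - 2105) - 4214) = (7205/(-7 + 14884) - 22020*(-1/23676)) - (-10060 - 4214) = (7205/14877 + 1835/1973) - 1*(-14274) = (7205*(1/14877) + 1835/1973) + 14274 = (7205/14877 + 1835/1973) + 14274 = 41514760/29352321 + 14274 = 419016544714/29352321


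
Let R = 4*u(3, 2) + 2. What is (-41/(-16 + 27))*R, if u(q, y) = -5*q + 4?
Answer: 1722/11 ≈ 156.55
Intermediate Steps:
u(q, y) = 4 - 5*q
R = -42 (R = 4*(4 - 5*3) + 2 = 4*(4 - 15) + 2 = 4*(-11) + 2 = -44 + 2 = -42)
(-41/(-16 + 27))*R = -41/(-16 + 27)*(-42) = -41/11*(-42) = 1722/11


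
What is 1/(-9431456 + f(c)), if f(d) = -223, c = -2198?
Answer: -1/9431679 ≈ -1.0603e-7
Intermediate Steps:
1/(-9431456 + f(c)) = 1/(-9431456 - 223) = 1/(-9431679) = -1/9431679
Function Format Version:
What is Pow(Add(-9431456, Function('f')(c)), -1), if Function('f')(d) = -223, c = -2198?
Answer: Rational(-1, 9431679) ≈ -1.0603e-7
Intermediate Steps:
Pow(Add(-9431456, Function('f')(c)), -1) = Pow(Add(-9431456, -223), -1) = Pow(-9431679, -1) = Rational(-1, 9431679)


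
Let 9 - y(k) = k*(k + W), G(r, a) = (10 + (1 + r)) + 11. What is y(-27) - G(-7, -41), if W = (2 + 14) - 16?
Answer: -735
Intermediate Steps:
W = 0 (W = 16 - 16 = 0)
G(r, a) = 22 + r (G(r, a) = (11 + r) + 11 = 22 + r)
y(k) = 9 - k² (y(k) = 9 - k*(k + 0) = 9 - k*k = 9 - k²)
y(-27) - G(-7, -41) = (9 - 1*(-27)²) - (22 - 7) = (9 - 1*729) - 1*15 = (9 - 729) - 15 = -720 - 15 = -735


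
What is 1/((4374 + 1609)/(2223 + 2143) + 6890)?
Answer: 4366/30087723 ≈ 0.00014511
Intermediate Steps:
1/((4374 + 1609)/(2223 + 2143) + 6890) = 1/(5983/4366 + 6890) = 1/(30087723/4366) = 4366/30087723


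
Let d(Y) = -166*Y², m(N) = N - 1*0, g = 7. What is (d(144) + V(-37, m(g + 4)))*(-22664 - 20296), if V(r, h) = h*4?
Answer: 147873990720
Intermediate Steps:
m(N) = N (m(N) = N + 0 = N)
V(r, h) = 4*h
(d(144) + V(-37, m(g + 4)))*(-22664 - 20296) = (-166*144² + 4*(7 + 4))*(-22664 - 20296) = (-166*20736 + 4*11)*(-42960) = (-3442176 + 44)*(-42960) = -3442132*(-42960) = 147873990720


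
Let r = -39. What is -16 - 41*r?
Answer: 1583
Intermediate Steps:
-16 - 41*r = -16 - 41*(-39) = -16 + 1599 = 1583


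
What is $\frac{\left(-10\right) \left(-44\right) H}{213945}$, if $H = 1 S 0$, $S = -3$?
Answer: $0$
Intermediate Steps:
$H = 0$ ($H = 1 \left(-3\right) 0 = \left(-3\right) 0 = 0$)
$\frac{\left(-10\right) \left(-44\right) H}{213945} = \frac{\left(-10\right) \left(-44\right) 0}{213945} = 440 \cdot 0 \cdot \frac{1}{213945} = 0 \cdot \frac{1}{213945} = 0$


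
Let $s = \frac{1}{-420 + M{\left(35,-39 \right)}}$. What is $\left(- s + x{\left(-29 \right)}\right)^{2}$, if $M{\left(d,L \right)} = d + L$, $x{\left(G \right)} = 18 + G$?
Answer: $\frac{21743569}{179776} \approx 120.95$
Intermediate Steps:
$M{\left(d,L \right)} = L + d$
$s = - \frac{1}{424}$ ($s = \frac{1}{-420 + \left(-39 + 35\right)} = \frac{1}{-420 - 4} = \frac{1}{-424} = - \frac{1}{424} \approx -0.0023585$)
$\left(- s + x{\left(-29 \right)}\right)^{2} = \left(\left(-1\right) \left(- \frac{1}{424}\right) + \left(18 - 29\right)\right)^{2} = \left(\frac{1}{424} - 11\right)^{2} = \left(- \frac{4663}{424}\right)^{2} = \frac{21743569}{179776}$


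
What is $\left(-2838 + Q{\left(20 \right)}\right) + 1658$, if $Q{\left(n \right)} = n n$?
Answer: $-780$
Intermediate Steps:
$Q{\left(n \right)} = n^{2}$
$\left(-2838 + Q{\left(20 \right)}\right) + 1658 = \left(-2838 + 20^{2}\right) + 1658 = \left(-2838 + 400\right) + 1658 = -2438 + 1658 = -780$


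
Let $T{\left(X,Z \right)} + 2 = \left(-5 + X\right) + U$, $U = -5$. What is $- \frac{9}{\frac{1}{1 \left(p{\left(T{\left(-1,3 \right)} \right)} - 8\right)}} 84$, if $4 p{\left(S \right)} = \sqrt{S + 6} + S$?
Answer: $8505 - 189 i \sqrt{7} \approx 8505.0 - 500.05 i$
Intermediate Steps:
$T{\left(X,Z \right)} = -12 + X$ ($T{\left(X,Z \right)} = -2 + \left(\left(-5 + X\right) - 5\right) = -2 + \left(-10 + X\right) = -12 + X$)
$p{\left(S \right)} = \frac{S}{4} + \frac{\sqrt{6 + S}}{4}$ ($p{\left(S \right)} = \frac{\sqrt{S + 6} + S}{4} = \frac{\sqrt{6 + S} + S}{4} = \frac{S + \sqrt{6 + S}}{4} = \frac{S}{4} + \frac{\sqrt{6 + S}}{4}$)
$- \frac{9}{\frac{1}{1 \left(p{\left(T{\left(-1,3 \right)} \right)} - 8\right)}} 84 = - \frac{9}{\frac{1}{1 \left(\left(\frac{-12 - 1}{4} + \frac{\sqrt{6 - 13}}{4}\right) - 8\right)}} 84 = - \frac{9}{\frac{1}{1 \left(\left(\frac{1}{4} \left(-13\right) + \frac{\sqrt{6 - 13}}{4}\right) - 8\right)}} 84 = - \frac{9}{\frac{1}{1 \left(\left(- \frac{13}{4} + \frac{\sqrt{-7}}{4}\right) - 8\right)}} 84 = - \frac{9}{\frac{1}{1 \left(\left(- \frac{13}{4} + \frac{i \sqrt{7}}{4}\right) - 8\right)}} 84 = - \frac{9}{\frac{1}{1 \left(- \frac{45}{4} + \frac{i \sqrt{7}}{4}\right)}} 84 = - \frac{9}{\frac{1}{- \frac{45}{4} + \frac{i \sqrt{7}}{4}}} \cdot 84 = - 9 \left(- \frac{45}{4} + \frac{i \sqrt{7}}{4}\right) 84 = \left(\frac{405}{4} - \frac{9 i \sqrt{7}}{4}\right) 84 = 8505 - 189 i \sqrt{7}$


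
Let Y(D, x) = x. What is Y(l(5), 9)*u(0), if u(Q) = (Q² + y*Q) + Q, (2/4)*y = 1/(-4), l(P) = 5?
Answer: 0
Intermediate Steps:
y = -½ (y = 2/(-4) = 2*(-¼) = -½ ≈ -0.50000)
u(Q) = Q² + Q/2 (u(Q) = (Q² - Q/2) + Q = Q² + Q/2)
Y(l(5), 9)*u(0) = 9*(0*(½ + 0)) = 9*(0*(½)) = 9*0 = 0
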